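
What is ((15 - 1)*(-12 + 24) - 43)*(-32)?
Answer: -4000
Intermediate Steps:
((15 - 1)*(-12 + 24) - 43)*(-32) = (14*12 - 43)*(-32) = (168 - 43)*(-32) = 125*(-32) = -4000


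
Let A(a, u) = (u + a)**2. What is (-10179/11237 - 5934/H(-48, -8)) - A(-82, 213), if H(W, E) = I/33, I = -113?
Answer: -19591410154/1269781 ≈ -15429.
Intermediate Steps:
H(W, E) = -113/33
A(a, u) = (a + u)**2
(-10179/11237 - 5934/H(-48, -8)) - A(-82, 213) = (-10179/11237 - 5934/(-113/33)) - (-82 + 213)**2 = (-10179*1/11237 - 5934*(-33/113)) - 1*131**2 = (-10179/11237 + 195822/113) - 1*17161 = 2199301587/1269781 - 17161 = -19591410154/1269781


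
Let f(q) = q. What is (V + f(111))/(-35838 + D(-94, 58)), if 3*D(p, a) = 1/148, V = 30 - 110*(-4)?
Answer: -36852/2273153 ≈ -0.016212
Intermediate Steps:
V = 470 (V = 30 + 440 = 470)
D(p, a) = 1/444 (D(p, a) = (⅓)/148 = (⅓)*(1/148) = 1/444)
(V + f(111))/(-35838 + D(-94, 58)) = (470 + 111)/(-35838 + 1/444) = 581/(-15912071/444) = 581*(-444/15912071) = -36852/2273153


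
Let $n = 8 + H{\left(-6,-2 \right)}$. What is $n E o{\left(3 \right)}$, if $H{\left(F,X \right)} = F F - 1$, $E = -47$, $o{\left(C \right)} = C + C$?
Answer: $-12126$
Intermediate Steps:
$o{\left(C \right)} = 2 C$
$H{\left(F,X \right)} = -1 + F^{2}$ ($H{\left(F,X \right)} = F^{2} - 1 = -1 + F^{2}$)
$n = 43$ ($n = 8 - \left(1 - \left(-6\right)^{2}\right) = 8 + \left(-1 + 36\right) = 8 + 35 = 43$)
$n E o{\left(3 \right)} = 43 \left(-47\right) 2 \cdot 3 = \left(-2021\right) 6 = -12126$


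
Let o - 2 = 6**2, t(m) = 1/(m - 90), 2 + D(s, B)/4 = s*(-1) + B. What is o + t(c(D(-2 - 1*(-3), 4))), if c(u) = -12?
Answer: 3875/102 ≈ 37.990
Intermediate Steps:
D(s, B) = -8 - 4*s + 4*B (D(s, B) = -8 + 4*(s*(-1) + B) = -8 + 4*(-s + B) = -8 + 4*(B - s) = -8 + (-4*s + 4*B) = -8 - 4*s + 4*B)
t(m) = 1/(-90 + m)
o = 38 (o = 2 + 6**2 = 2 + 36 = 38)
o + t(c(D(-2 - 1*(-3), 4))) = 38 + 1/(-90 - 12) = 38 + 1/(-102) = 38 - 1/102 = 3875/102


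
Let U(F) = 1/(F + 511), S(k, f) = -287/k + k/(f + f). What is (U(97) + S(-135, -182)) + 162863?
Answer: 1216488010261/7469280 ≈ 1.6287e+5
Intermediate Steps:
S(k, f) = -287/k + k/(2*f) (S(k, f) = -287/k + k/((2*f)) = -287/k + k*(1/(2*f)) = -287/k + k/(2*f))
U(F) = 1/(511 + F)
(U(97) + S(-135, -182)) + 162863 = (1/(511 + 97) + (-287/(-135) + (1/2)*(-135)/(-182))) + 162863 = (1/608 + (-287*(-1/135) + (1/2)*(-135)*(-1/182))) + 162863 = (1/608 + (287/135 + 135/364)) + 162863 = (1/608 + 122693/49140) + 162863 = 18661621/7469280 + 162863 = 1216488010261/7469280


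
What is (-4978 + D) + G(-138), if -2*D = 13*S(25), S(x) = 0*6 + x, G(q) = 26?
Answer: -10229/2 ≈ -5114.5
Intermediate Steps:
S(x) = x (S(x) = 0 + x = x)
D = -325/2 (D = -13*25/2 = -½*325 = -325/2 ≈ -162.50)
(-4978 + D) + G(-138) = (-4978 - 325/2) + 26 = -10281/2 + 26 = -10229/2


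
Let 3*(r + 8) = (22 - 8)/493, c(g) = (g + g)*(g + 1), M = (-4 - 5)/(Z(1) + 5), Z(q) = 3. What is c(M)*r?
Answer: -17727/7888 ≈ -2.2473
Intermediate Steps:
M = -9/8 (M = (-4 - 5)/(3 + 5) = -9/8 ≈ -1.1250)
c(g) = 2*g*(1 + g) (c(g) = (2*g)*(1 + g) = 2*g*(1 + g))
r = -11818/1479 (r = -8 + ((22 - 8)/493)/3 = -8 + (14*(1/493))/3 = -8 + (⅓)*(14/493) = -8 + 14/1479 = -11818/1479 ≈ -7.9905)
c(M)*r = (2*(-9/8)*(1 - 9/8))*(-11818/1479) = (2*(-9/8)*(-⅛))*(-11818/1479) = (9/32)*(-11818/1479) = -17727/7888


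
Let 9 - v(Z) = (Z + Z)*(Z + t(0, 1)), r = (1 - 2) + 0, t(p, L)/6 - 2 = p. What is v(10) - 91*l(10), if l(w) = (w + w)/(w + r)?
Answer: -5699/9 ≈ -633.22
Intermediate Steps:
t(p, L) = 12 + 6*p
r = -1 (r = -1 + 0 = -1)
l(w) = 2*w/(-1 + w) (l(w) = (w + w)/(w - 1) = (2*w)/(-1 + w) = 2*w/(-1 + w))
v(Z) = 9 - 2*Z*(12 + Z) (v(Z) = 9 - (Z + Z)*(Z + (12 + 6*0)) = 9 - 2*Z*(Z + (12 + 0)) = 9 - 2*Z*(Z + 12) = 9 - 2*Z*(12 + Z))
v(10) - 91*l(10) = (9 - 24*10 - 2*10²) - 182*10/(-1 + 10) = (9 - 240 - 2*100) - 182*10/9 = (9 - 240 - 200) - 182*10/9 = -431 - 91*20/9 = -431 - 1820/9 = -5699/9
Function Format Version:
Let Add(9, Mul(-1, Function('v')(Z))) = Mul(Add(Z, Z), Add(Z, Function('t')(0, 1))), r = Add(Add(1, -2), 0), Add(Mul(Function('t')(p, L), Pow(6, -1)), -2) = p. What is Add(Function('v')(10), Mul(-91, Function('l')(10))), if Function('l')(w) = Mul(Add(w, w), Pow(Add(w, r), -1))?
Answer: Rational(-5699, 9) ≈ -633.22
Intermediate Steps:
Function('t')(p, L) = Add(12, Mul(6, p))
r = -1 (r = Add(-1, 0) = -1)
Function('l')(w) = Mul(2, w, Pow(Add(-1, w), -1)) (Function('l')(w) = Mul(Add(w, w), Pow(Add(w, -1), -1)) = Mul(Mul(2, w), Pow(Add(-1, w), -1)) = Mul(2, w, Pow(Add(-1, w), -1)))
Function('v')(Z) = Add(9, Mul(-2, Z, Add(12, Z))) (Function('v')(Z) = Add(9, Mul(-1, Mul(Add(Z, Z), Add(Z, Add(12, Mul(6, 0)))))) = Add(9, Mul(-1, Mul(Mul(2, Z), Add(Z, Add(12, 0))))) = Add(9, Mul(-1, Mul(Mul(2, Z), Add(Z, 12)))) = Add(9, Mul(-1, Mul(Mul(2, Z), Add(12, Z)))) = Add(9, Mul(-1, Mul(2, Z, Add(12, Z)))) = Add(9, Mul(-2, Z, Add(12, Z))))
Add(Function('v')(10), Mul(-91, Function('l')(10))) = Add(Add(9, Mul(-24, 10), Mul(-2, Pow(10, 2))), Mul(-91, Mul(2, 10, Pow(Add(-1, 10), -1)))) = Add(Add(9, -240, Mul(-2, 100)), Mul(-91, Mul(2, 10, Pow(9, -1)))) = Add(Add(9, -240, -200), Mul(-91, Mul(2, 10, Rational(1, 9)))) = Add(-431, Mul(-91, Rational(20, 9))) = Add(-431, Rational(-1820, 9)) = Rational(-5699, 9)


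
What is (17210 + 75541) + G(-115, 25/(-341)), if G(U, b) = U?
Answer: 92636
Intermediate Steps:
(17210 + 75541) + G(-115, 25/(-341)) = (17210 + 75541) - 115 = 92751 - 115 = 92636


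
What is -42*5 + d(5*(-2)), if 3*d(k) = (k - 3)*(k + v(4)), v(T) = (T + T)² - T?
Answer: -1280/3 ≈ -426.67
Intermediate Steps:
v(T) = -T + 4*T² (v(T) = (2*T)² - T = 4*T² - T = -T + 4*T²)
d(k) = (-3 + k)*(60 + k)/3 (d(k) = ((k - 3)*(k + 4*(-1 + 4*4)))/3 = ((-3 + k)*(k + 4*(-1 + 16)))/3 = ((-3 + k)*(k + 4*15))/3 = ((-3 + k)*(k + 60))/3 = ((-3 + k)*(60 + k))/3 = (-3 + k)*(60 + k)/3)
-42*5 + d(5*(-2)) = -42*5 + (-60 + 19*(5*(-2)) + (5*(-2))²/3) = -210 + (-60 + 19*(-10) + (⅓)*(-10)²) = -210 + (-60 - 190 + (⅓)*100) = -210 + (-60 - 190 + 100/3) = -210 - 650/3 = -1280/3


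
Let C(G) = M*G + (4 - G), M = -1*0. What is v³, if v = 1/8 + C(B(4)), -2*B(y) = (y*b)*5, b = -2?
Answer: -2048383/512 ≈ -4000.8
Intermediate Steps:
M = 0
B(y) = 5*y (B(y) = -y*(-2)*5/2 = -(-2*y)*5/2 = -(-5)*y = 5*y)
C(G) = 4 - G (C(G) = 0*G + (4 - G) = 0 + (4 - G) = 4 - G)
v = -127/8 (v = 1/8 + (4 - 5*4) = ⅛ + (4 - 1*20) = ⅛ + (4 - 20) = ⅛ - 16 = -127/8 ≈ -15.875)
v³ = (-127/8)³ = -2048383/512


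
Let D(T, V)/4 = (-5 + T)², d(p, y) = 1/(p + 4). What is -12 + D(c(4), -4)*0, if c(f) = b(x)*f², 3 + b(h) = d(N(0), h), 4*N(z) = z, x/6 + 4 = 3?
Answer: -12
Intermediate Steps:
x = -6 (x = -24 + 6*3 = -24 + 18 = -6)
N(z) = z/4
d(p, y) = 1/(4 + p)
b(h) = -11/4 (b(h) = -3 + 1/(4 + (¼)*0) = -3 + 1/(4 + 0) = -3 + 1/4 = -3 + ¼ = -11/4)
c(f) = -11*f²/4
D(T, V) = 4*(-5 + T)²
-12 + D(c(4), -4)*0 = -12 + (4*(-5 - 11/4*4²)²)*0 = -12 + (4*(-5 - 11/4*16)²)*0 = -12 + (4*(-5 - 44)²)*0 = -12 + (4*(-49)²)*0 = -12 + (4*2401)*0 = -12 + 9604*0 = -12 + 0 = -12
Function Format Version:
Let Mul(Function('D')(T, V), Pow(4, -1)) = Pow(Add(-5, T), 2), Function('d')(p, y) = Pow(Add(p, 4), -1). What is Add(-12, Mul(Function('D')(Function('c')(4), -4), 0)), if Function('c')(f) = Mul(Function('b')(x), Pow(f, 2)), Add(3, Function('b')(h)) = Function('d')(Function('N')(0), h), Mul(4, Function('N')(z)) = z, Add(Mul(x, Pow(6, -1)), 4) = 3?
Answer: -12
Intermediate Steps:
x = -6 (x = Add(-24, Mul(6, 3)) = Add(-24, 18) = -6)
Function('N')(z) = Mul(Rational(1, 4), z)
Function('d')(p, y) = Pow(Add(4, p), -1)
Function('b')(h) = Rational(-11, 4) (Function('b')(h) = Add(-3, Pow(Add(4, Mul(Rational(1, 4), 0)), -1)) = Add(-3, Pow(Add(4, 0), -1)) = Add(-3, Pow(4, -1)) = Add(-3, Rational(1, 4)) = Rational(-11, 4))
Function('c')(f) = Mul(Rational(-11, 4), Pow(f, 2))
Function('D')(T, V) = Mul(4, Pow(Add(-5, T), 2))
Add(-12, Mul(Function('D')(Function('c')(4), -4), 0)) = Add(-12, Mul(Mul(4, Pow(Add(-5, Mul(Rational(-11, 4), Pow(4, 2))), 2)), 0)) = Add(-12, Mul(Mul(4, Pow(Add(-5, Mul(Rational(-11, 4), 16)), 2)), 0)) = Add(-12, Mul(Mul(4, Pow(Add(-5, -44), 2)), 0)) = Add(-12, Mul(Mul(4, Pow(-49, 2)), 0)) = Add(-12, Mul(Mul(4, 2401), 0)) = Add(-12, Mul(9604, 0)) = Add(-12, 0) = -12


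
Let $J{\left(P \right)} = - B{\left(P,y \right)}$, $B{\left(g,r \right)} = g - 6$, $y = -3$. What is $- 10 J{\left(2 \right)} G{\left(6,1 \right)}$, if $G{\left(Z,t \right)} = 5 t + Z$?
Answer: $-440$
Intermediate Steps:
$G{\left(Z,t \right)} = Z + 5 t$
$B{\left(g,r \right)} = -6 + g$ ($B{\left(g,r \right)} = g - 6 = -6 + g$)
$J{\left(P \right)} = 6 - P$ ($J{\left(P \right)} = - (-6 + P) = 6 - P$)
$- 10 J{\left(2 \right)} G{\left(6,1 \right)} = - 10 \left(6 - 2\right) \left(6 + 5 \cdot 1\right) = - 10 \left(6 - 2\right) \left(6 + 5\right) = \left(-10\right) 4 \cdot 11 = \left(-40\right) 11 = -440$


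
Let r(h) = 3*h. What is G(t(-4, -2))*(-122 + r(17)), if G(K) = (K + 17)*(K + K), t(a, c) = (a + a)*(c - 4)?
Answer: -443040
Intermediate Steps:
t(a, c) = 2*a*(-4 + c) (t(a, c) = (2*a)*(-4 + c) = 2*a*(-4 + c))
G(K) = 2*K*(17 + K) (G(K) = (17 + K)*(2*K) = 2*K*(17 + K))
G(t(-4, -2))*(-122 + r(17)) = (2*(2*(-4)*(-4 - 2))*(17 + 2*(-4)*(-4 - 2)))*(-122 + 3*17) = (2*(2*(-4)*(-6))*(17 + 2*(-4)*(-6)))*(-122 + 51) = (2*48*(17 + 48))*(-71) = (2*48*65)*(-71) = 6240*(-71) = -443040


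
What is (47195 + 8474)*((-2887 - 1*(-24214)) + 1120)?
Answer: 1249602043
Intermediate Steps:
(47195 + 8474)*((-2887 - 1*(-24214)) + 1120) = 55669*((-2887 + 24214) + 1120) = 55669*(21327 + 1120) = 55669*22447 = 1249602043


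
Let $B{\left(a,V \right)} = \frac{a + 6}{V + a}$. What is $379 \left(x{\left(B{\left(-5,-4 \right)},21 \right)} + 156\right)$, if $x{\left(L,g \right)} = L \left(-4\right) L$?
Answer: $\frac{4787528}{81} \approx 59105.0$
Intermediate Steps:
$B{\left(a,V \right)} = \frac{6 + a}{V + a}$
$x{\left(L,g \right)} = - 4 L^{2}$ ($x{\left(L,g \right)} = - 4 L L = - 4 L^{2}$)
$379 \left(x{\left(B{\left(-5,-4 \right)},21 \right)} + 156\right) = 379 \left(- 4 \left(\frac{6 - 5}{-4 - 5}\right)^{2} + 156\right) = 379 \left(- 4 \left(\frac{1}{-9} \cdot 1\right)^{2} + 156\right) = 379 \left(- 4 \left(\left(- \frac{1}{9}\right) 1\right)^{2} + 156\right) = 379 \left(- 4 \left(- \frac{1}{9}\right)^{2} + 156\right) = 379 \left(\left(-4\right) \frac{1}{81} + 156\right) = 379 \left(- \frac{4}{81} + 156\right) = 379 \cdot \frac{12632}{81} = \frac{4787528}{81}$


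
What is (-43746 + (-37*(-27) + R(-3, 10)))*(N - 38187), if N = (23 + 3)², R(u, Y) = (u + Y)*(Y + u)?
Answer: 1601644678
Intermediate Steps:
R(u, Y) = (Y + u)² (R(u, Y) = (Y + u)*(Y + u) = (Y + u)²)
N = 676 (N = 26² = 676)
(-43746 + (-37*(-27) + R(-3, 10)))*(N - 38187) = (-43746 + (-37*(-27) + (10 - 3)²))*(676 - 38187) = (-43746 + (999 + 7²))*(-37511) = (-43746 + (999 + 49))*(-37511) = (-43746 + 1048)*(-37511) = -42698*(-37511) = 1601644678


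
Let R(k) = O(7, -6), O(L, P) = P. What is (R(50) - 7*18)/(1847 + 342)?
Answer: -12/199 ≈ -0.060301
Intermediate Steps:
R(k) = -6
(R(50) - 7*18)/(1847 + 342) = (-6 - 7*18)/(1847 + 342) = (-6 - 126)/2189 = -132*1/2189 = -12/199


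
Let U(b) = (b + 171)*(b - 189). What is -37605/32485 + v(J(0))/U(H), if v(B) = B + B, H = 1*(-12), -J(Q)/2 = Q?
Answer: -7521/6497 ≈ -1.1576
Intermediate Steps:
J(Q) = -2*Q
H = -12
v(B) = 2*B
U(b) = (-189 + b)*(171 + b) (U(b) = (171 + b)*(-189 + b) = (-189 + b)*(171 + b))
-37605/32485 + v(J(0))/U(H) = -37605/32485 + (2*(-2*0))/(-32319 + (-12)**2 - 18*(-12)) = -37605*1/32485 + (2*0)/(-32319 + 144 + 216) = -7521/6497 + 0/(-31959) = -7521/6497 + 0*(-1/31959) = -7521/6497 + 0 = -7521/6497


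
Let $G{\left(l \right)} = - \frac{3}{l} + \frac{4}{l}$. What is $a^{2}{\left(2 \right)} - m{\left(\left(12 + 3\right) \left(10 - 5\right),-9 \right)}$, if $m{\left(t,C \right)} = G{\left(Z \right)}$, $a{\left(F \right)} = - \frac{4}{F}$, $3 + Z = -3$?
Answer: $\frac{25}{6} \approx 4.1667$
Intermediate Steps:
$Z = -6$ ($Z = -3 - 3 = -6$)
$G{\left(l \right)} = \frac{1}{l}$
$m{\left(t,C \right)} = - \frac{1}{6}$ ($m{\left(t,C \right)} = \frac{1}{-6} = - \frac{1}{6}$)
$a^{2}{\left(2 \right)} - m{\left(\left(12 + 3\right) \left(10 - 5\right),-9 \right)} = \left(- \frac{4}{2}\right)^{2} - - \frac{1}{6} = \left(\left(-4\right) \frac{1}{2}\right)^{2} + \frac{1}{6} = \left(-2\right)^{2} + \frac{1}{6} = 4 + \frac{1}{6} = \frac{25}{6}$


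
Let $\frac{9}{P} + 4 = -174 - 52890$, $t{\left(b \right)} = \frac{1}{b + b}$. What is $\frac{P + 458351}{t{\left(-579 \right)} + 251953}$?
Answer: $\frac{14083463327361}{7741601577982} \approx 1.8192$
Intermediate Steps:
$t{\left(b \right)} = \frac{1}{2 b}$
$P = - \frac{9}{53068}$ ($P = \frac{9}{-4 - 53064} = \frac{9}{-53068} = 9 \left(- \frac{1}{53068}\right) = - \frac{9}{53068} \approx -0.00016959$)
$\frac{P + 458351}{t{\left(-579 \right)} + 251953} = \frac{- \frac{9}{53068} + 458351}{\frac{1}{2 \left(-579\right)} + 251953} = \frac{24323770859}{53068 \left(\frac{1}{2} \left(- \frac{1}{579}\right) + 251953\right)} = \frac{24323770859}{53068 \left(- \frac{1}{1158} + 251953\right)} = \frac{24323770859}{53068 \cdot \frac{291761573}{1158}} = \frac{24323770859}{53068} \cdot \frac{1158}{291761573} = \frac{14083463327361}{7741601577982}$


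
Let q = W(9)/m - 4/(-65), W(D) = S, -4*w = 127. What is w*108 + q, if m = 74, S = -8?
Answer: -8246857/2405 ≈ -3429.0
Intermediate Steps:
w = -127/4 (w = -¼*127 = -127/4 ≈ -31.750)
W(D) = -8
q = -112/2405 (q = -8/74 - 4/(-65) = -8*1/74 - 4*(-1/65) = -4/37 + 4/65 = -112/2405 ≈ -0.046570)
w*108 + q = -127/4*108 - 112/2405 = -3429 - 112/2405 = -8246857/2405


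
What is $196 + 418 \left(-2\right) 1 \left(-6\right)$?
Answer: $5212$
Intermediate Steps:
$196 + 418 \left(-2\right) 1 \left(-6\right) = 196 + 418 \left(\left(-2\right) \left(-6\right)\right) = 196 + 418 \cdot 12 = 196 + 5016 = 5212$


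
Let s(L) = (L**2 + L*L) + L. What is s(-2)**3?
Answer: 216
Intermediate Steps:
s(L) = L + 2*L**2 (s(L) = (L**2 + L**2) + L = 2*L**2 + L = L + 2*L**2)
s(-2)**3 = (-2*(1 + 2*(-2)))**3 = (-2*(1 - 4))**3 = (-2*(-3))**3 = 6**3 = 216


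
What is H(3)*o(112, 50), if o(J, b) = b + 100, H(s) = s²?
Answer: 1350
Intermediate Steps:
o(J, b) = 100 + b
H(3)*o(112, 50) = 3²*(100 + 50) = 9*150 = 1350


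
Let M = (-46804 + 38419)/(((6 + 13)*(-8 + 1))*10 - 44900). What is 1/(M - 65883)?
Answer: -3082/203050847 ≈ -1.5178e-5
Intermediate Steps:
M = 559/3082 (M = -8385/((19*(-7))*10 - 44900) = -8385/(-133*10 - 44900) = -8385/(-1330 - 44900) = -8385/(-46230) = -8385*(-1/46230) = 559/3082 ≈ 0.18138)
1/(M - 65883) = 1/(559/3082 - 65883) = 1/(-203050847/3082) = -3082/203050847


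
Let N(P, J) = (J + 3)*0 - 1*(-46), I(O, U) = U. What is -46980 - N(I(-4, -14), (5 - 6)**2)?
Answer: -47026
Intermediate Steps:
N(P, J) = 46 (N(P, J) = (3 + J)*0 + 46 = 0 + 46 = 46)
-46980 - N(I(-4, -14), (5 - 6)**2) = -46980 - 1*46 = -46980 - 46 = -47026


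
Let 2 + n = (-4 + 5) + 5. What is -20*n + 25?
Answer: -55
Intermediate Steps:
n = 4 (n = -2 + ((-4 + 5) + 5) = -2 + (1 + 5) = -2 + 6 = 4)
-20*n + 25 = -20*4 + 25 = -80 + 25 = -55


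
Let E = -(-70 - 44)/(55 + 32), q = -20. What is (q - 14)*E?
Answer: -1292/29 ≈ -44.552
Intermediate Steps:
E = 38/29 (E = -(-114)/87 = -1*(-38/29) = 38/29 ≈ 1.3103)
(q - 14)*E = (-20 - 14)*(38/29) = -34*38/29 = -1292/29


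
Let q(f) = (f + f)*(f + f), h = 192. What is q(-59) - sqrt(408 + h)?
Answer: 13924 - 10*sqrt(6) ≈ 13900.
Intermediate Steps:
q(f) = 4*f**2 (q(f) = (2*f)*(2*f) = 4*f**2)
q(-59) - sqrt(408 + h) = 4*(-59)**2 - sqrt(408 + 192) = 4*3481 - sqrt(600) = 13924 - 10*sqrt(6)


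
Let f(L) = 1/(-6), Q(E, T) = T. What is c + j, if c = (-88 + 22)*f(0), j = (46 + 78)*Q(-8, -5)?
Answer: -609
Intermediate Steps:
f(L) = -⅙
j = -620 (j = (46 + 78)*(-5) = 124*(-5) = -620)
c = 11 (c = (-88 + 22)*(-⅙) = -66*(-⅙) = 11)
c + j = 11 - 620 = -609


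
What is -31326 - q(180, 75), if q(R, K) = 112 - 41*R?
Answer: -24058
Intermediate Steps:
q(R, K) = 112 - 41*R
-31326 - q(180, 75) = -31326 - (112 - 41*180) = -31326 - (112 - 7380) = -31326 - 1*(-7268) = -31326 + 7268 = -24058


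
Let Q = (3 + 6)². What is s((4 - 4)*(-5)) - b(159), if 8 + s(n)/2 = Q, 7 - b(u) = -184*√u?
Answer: 139 - 184*√159 ≈ -2181.2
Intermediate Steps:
Q = 81 (Q = 9² = 81)
b(u) = 7 + 184*√u (b(u) = 7 - (-184)*√u = 7 + 184*√u)
s(n) = 146 (s(n) = -16 + 2*81 = -16 + 162 = 146)
s((4 - 4)*(-5)) - b(159) = 146 - (7 + 184*√159) = 146 + (-7 - 184*√159) = 139 - 184*√159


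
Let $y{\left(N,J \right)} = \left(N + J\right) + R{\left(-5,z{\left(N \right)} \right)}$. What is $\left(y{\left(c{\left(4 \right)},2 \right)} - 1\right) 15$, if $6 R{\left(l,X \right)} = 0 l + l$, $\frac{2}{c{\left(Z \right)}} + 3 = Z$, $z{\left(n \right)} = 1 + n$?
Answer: $\frac{65}{2} \approx 32.5$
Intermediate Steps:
$c{\left(Z \right)} = \frac{2}{-3 + Z}$
$R{\left(l,X \right)} = \frac{l}{6}$ ($R{\left(l,X \right)} = \frac{0 l + l}{6} = \frac{0 + l}{6} = \frac{l}{6}$)
$y{\left(N,J \right)} = - \frac{5}{6} + J + N$ ($y{\left(N,J \right)} = \left(N + J\right) + \frac{1}{6} \left(-5\right) = \left(J + N\right) - \frac{5}{6} = - \frac{5}{6} + J + N$)
$\left(y{\left(c{\left(4 \right)},2 \right)} - 1\right) 15 = \left(\left(- \frac{5}{6} + 2 + \frac{2}{-3 + 4}\right) - 1\right) 15 = \left(\left(- \frac{5}{6} + 2 + \frac{2}{1}\right) - 1\right) 15 = \left(\left(- \frac{5}{6} + 2 + 2 \cdot 1\right) - 1\right) 15 = \left(\left(- \frac{5}{6} + 2 + 2\right) - 1\right) 15 = \left(\frac{19}{6} - 1\right) 15 = \frac{13}{6} \cdot 15 = \frac{65}{2}$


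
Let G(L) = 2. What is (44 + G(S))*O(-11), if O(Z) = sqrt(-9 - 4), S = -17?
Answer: 46*I*sqrt(13) ≈ 165.86*I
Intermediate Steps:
O(Z) = I*sqrt(13) (O(Z) = sqrt(-13) = I*sqrt(13))
(44 + G(S))*O(-11) = (44 + 2)*(I*sqrt(13)) = 46*(I*sqrt(13)) = 46*I*sqrt(13)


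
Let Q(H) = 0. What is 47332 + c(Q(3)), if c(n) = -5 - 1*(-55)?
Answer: 47382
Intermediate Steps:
c(n) = 50 (c(n) = -5 + 55 = 50)
47332 + c(Q(3)) = 47332 + 50 = 47382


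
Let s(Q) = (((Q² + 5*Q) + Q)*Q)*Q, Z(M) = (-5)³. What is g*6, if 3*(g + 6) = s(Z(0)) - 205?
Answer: 464843304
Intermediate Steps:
Z(M) = -125
s(Q) = Q²*(Q² + 6*Q) (s(Q) = ((Q² + 6*Q)*Q)*Q = (Q*(Q² + 6*Q))*Q = Q²*(Q² + 6*Q))
g = 77473884 (g = -6 + ((-125)³*(6 - 125) - 205)/3 = -6 + (-1953125*(-119) - 205)/3 = -6 + (232421875 - 205)/3 = -6 + (⅓)*232421670 = -6 + 77473890 = 77473884)
g*6 = 77473884*6 = 464843304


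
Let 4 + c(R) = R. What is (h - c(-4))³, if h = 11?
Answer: 6859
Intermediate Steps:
c(R) = -4 + R
(h - c(-4))³ = (11 - (-4 - 4))³ = (11 - 1*(-8))³ = (11 + 8)³ = 19³ = 6859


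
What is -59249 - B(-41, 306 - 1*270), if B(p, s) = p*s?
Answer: -57773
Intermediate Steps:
-59249 - B(-41, 306 - 1*270) = -59249 - (-41)*(306 - 1*270) = -59249 - (-41)*(306 - 270) = -59249 - (-41)*36 = -59249 - 1*(-1476) = -59249 + 1476 = -57773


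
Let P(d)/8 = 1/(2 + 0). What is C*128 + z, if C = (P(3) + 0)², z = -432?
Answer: 1616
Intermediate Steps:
P(d) = 4 (P(d) = 8/(2 + 0) = 8/2 = 8*(½) = 4)
C = 16 (C = (4 + 0)² = 4² = 16)
C*128 + z = 16*128 - 432 = 2048 - 432 = 1616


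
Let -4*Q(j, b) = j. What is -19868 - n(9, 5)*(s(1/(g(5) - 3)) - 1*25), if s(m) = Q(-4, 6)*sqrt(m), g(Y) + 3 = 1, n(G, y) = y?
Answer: -19743 - I*sqrt(5) ≈ -19743.0 - 2.2361*I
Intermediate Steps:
Q(j, b) = -j/4
g(Y) = -2 (g(Y) = -3 + 1 = -2)
s(m) = sqrt(m) (s(m) = (-1/4*(-4))*sqrt(m) = 1*sqrt(m) = sqrt(m))
-19868 - n(9, 5)*(s(1/(g(5) - 3)) - 1*25) = -19868 - 5*(sqrt(1/(-2 - 3)) - 1*25) = -19868 - 5*(sqrt(1/(-5)) - 25) = -19868 - 5*(sqrt(-1/5) - 25) = -19868 - 5*(I*sqrt(5)/5 - 25) = -19868 - 5*(-25 + I*sqrt(5)/5) = -19868 - (-125 + I*sqrt(5)) = -19868 + (125 - I*sqrt(5)) = -19743 - I*sqrt(5)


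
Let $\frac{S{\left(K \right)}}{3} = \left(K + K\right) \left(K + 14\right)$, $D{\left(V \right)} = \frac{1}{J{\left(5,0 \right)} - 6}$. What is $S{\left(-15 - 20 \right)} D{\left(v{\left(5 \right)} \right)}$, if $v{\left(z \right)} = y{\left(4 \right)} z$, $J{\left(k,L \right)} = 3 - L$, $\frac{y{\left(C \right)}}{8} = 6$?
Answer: $-1470$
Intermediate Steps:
$y{\left(C \right)} = 48$ ($y{\left(C \right)} = 8 \cdot 6 = 48$)
$v{\left(z \right)} = 48 z$
$D{\left(V \right)} = - \frac{1}{3}$ ($D{\left(V \right)} = \frac{1}{\left(3 - 0\right) - 6} = \frac{1}{\left(3 + 0\right) - 6} = \frac{1}{3 - 6} = \frac{1}{-3} = - \frac{1}{3}$)
$S{\left(K \right)} = 6 K \left(14 + K\right)$ ($S{\left(K \right)} = 3 \left(K + K\right) \left(K + 14\right) = 3 \cdot 2 K \left(14 + K\right) = 6 K \left(14 + K\right)$)
$S{\left(-15 - 20 \right)} D{\left(v{\left(5 \right)} \right)} = 6 \left(-15 - 20\right) \left(14 - 35\right) \left(- \frac{1}{3}\right) = 6 \left(-35\right) \left(14 - 35\right) \left(- \frac{1}{3}\right) = 6 \left(-35\right) \left(-21\right) \left(- \frac{1}{3}\right) = 4410 \left(- \frac{1}{3}\right) = -1470$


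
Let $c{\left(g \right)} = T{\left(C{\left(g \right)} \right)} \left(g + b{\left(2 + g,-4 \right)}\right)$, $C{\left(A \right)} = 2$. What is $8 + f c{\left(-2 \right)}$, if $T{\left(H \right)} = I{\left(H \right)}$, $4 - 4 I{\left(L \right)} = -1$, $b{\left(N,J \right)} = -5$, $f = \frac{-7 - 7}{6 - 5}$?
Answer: $\frac{261}{2} \approx 130.5$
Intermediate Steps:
$f = -14$ ($f = - \frac{14}{1} = \left(-14\right) 1 = -14$)
$I{\left(L \right)} = \frac{5}{4}$ ($I{\left(L \right)} = 1 - - \frac{1}{4} = 1 + \frac{1}{4} = \frac{5}{4}$)
$T{\left(H \right)} = \frac{5}{4}$
$c{\left(g \right)} = - \frac{25}{4} + \frac{5 g}{4}$ ($c{\left(g \right)} = \frac{5 \left(g - 5\right)}{4} = \frac{5 \left(-5 + g\right)}{4} = - \frac{25}{4} + \frac{5 g}{4}$)
$8 + f c{\left(-2 \right)} = 8 - 14 \left(- \frac{25}{4} + \frac{5}{4} \left(-2\right)\right) = 8 - 14 \left(- \frac{25}{4} - \frac{5}{2}\right) = 8 - - \frac{245}{2} = 8 + \frac{245}{2} = \frac{261}{2}$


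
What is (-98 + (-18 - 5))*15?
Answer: -1815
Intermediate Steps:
(-98 + (-18 - 5))*15 = (-98 - 23)*15 = -121*15 = -1815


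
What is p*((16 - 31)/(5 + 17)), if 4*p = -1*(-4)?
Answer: -15/22 ≈ -0.68182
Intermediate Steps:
p = 1 (p = (-1*(-4))/4 = (¼)*4 = 1)
p*((16 - 31)/(5 + 17)) = 1*((16 - 31)/(5 + 17)) = 1*(-15/22) = -15/22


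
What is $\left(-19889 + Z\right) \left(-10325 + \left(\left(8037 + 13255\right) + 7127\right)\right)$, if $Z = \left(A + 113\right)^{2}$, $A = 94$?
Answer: $415438240$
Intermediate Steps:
$Z = 42849$ ($Z = \left(94 + 113\right)^{2} = 207^{2} = 42849$)
$\left(-19889 + Z\right) \left(-10325 + \left(\left(8037 + 13255\right) + 7127\right)\right) = \left(-19889 + 42849\right) \left(-10325 + \left(\left(8037 + 13255\right) + 7127\right)\right) = 22960 \left(-10325 + \left(21292 + 7127\right)\right) = 22960 \left(-10325 + 28419\right) = 22960 \cdot 18094 = 415438240$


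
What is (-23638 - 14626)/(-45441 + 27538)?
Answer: 38264/17903 ≈ 2.1373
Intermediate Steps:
(-23638 - 14626)/(-45441 + 27538) = -38264/(-17903) = -38264*(-1/17903) = 38264/17903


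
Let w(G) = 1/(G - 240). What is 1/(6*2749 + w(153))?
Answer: 87/1434977 ≈ 6.0628e-5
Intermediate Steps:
w(G) = 1/(-240 + G)
1/(6*2749 + w(153)) = 1/(6*2749 + 1/(-240 + 153)) = 1/(16494 + 1/(-87)) = 1/(16494 - 1/87) = 1/(1434977/87) = 87/1434977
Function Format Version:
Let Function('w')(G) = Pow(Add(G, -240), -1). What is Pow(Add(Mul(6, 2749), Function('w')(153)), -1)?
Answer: Rational(87, 1434977) ≈ 6.0628e-5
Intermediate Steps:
Function('w')(G) = Pow(Add(-240, G), -1)
Pow(Add(Mul(6, 2749), Function('w')(153)), -1) = Pow(Add(Mul(6, 2749), Pow(Add(-240, 153), -1)), -1) = Pow(Add(16494, Pow(-87, -1)), -1) = Pow(Add(16494, Rational(-1, 87)), -1) = Pow(Rational(1434977, 87), -1) = Rational(87, 1434977)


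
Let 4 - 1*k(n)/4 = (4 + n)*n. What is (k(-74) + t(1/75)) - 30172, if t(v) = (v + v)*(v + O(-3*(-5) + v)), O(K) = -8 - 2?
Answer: -286178998/5625 ≈ -50876.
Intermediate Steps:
O(K) = -10
t(v) = 2*v*(-10 + v) (t(v) = (v + v)*(v - 10) = (2*v)*(-10 + v) = 2*v*(-10 + v))
k(n) = 16 - 4*n*(4 + n) (k(n) = 16 - 4*(4 + n)*n = 16 - 4*n*(4 + n))
(k(-74) + t(1/75)) - 30172 = ((16 - 16*(-74) - 4*(-74)²) + 2*(-10 + 1/75)/75) - 30172 = ((16 + 1184 - 4*5476) + 2*(1/75)*(-10 + 1/75)) - 30172 = ((16 + 1184 - 21904) + 2*(1/75)*(-749/75)) - 30172 = (-20704 - 1498/5625) - 30172 = -116461498/5625 - 30172 = -286178998/5625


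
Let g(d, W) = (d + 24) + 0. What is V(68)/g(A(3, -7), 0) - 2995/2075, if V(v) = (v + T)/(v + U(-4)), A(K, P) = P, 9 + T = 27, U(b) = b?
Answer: -308011/225760 ≈ -1.3643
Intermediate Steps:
T = 18 (T = -9 + 27 = 18)
g(d, W) = 24 + d (g(d, W) = (24 + d) + 0 = 24 + d)
V(v) = (18 + v)/(-4 + v) (V(v) = (v + 18)/(v - 4) = (18 + v)/(-4 + v))
V(68)/g(A(3, -7), 0) - 2995/2075 = ((18 + 68)/(-4 + 68))/(24 - 7) - 2995/2075 = (86/64)/17 - 2995*1/2075 = ((1/64)*86)*(1/17) - 599/415 = (43/32)*(1/17) - 599/415 = 43/544 - 599/415 = -308011/225760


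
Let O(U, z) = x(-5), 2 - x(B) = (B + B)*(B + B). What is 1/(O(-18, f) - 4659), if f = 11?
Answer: -1/4757 ≈ -0.00021022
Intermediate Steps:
x(B) = 2 - 4*B² (x(B) = 2 - (B + B)*(B + B) = 2 - 2*B*2*B = 2 - 4*B²)
O(U, z) = -98 (O(U, z) = 2 - 4*(-5)² = 2 - 4*25 = 2 - 100 = -98)
1/(O(-18, f) - 4659) = 1/(-98 - 4659) = 1/(-4757) = -1/4757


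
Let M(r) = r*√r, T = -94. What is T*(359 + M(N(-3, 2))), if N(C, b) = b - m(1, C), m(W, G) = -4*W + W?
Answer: -33746 - 470*√5 ≈ -34797.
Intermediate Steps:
m(W, G) = -3*W
N(C, b) = 3 + b (N(C, b) = b - (-3) = b - 1*(-3) = b + 3 = 3 + b)
M(r) = r^(3/2)
T*(359 + M(N(-3, 2))) = -94*(359 + (3 + 2)^(3/2)) = -94*(359 + 5^(3/2)) = -94*(359 + 5*√5) = -33746 - 470*√5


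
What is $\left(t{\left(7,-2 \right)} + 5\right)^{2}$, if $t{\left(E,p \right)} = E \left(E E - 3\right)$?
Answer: $106929$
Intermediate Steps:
$t{\left(E,p \right)} = E \left(-3 + E^{2}\right)$ ($t{\left(E,p \right)} = E \left(E^{2} - 3\right) = E \left(-3 + E^{2}\right)$)
$\left(t{\left(7,-2 \right)} + 5\right)^{2} = \left(7 \left(-3 + 7^{2}\right) + 5\right)^{2} = \left(7 \left(-3 + 49\right) + 5\right)^{2} = \left(7 \cdot 46 + 5\right)^{2} = \left(322 + 5\right)^{2} = 327^{2} = 106929$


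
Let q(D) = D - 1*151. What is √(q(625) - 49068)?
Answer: I*√48594 ≈ 220.44*I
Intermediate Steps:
q(D) = -151 + D (q(D) = D - 151 = -151 + D)
√(q(625) - 49068) = √((-151 + 625) - 49068) = √(474 - 49068) = √(-48594) = I*√48594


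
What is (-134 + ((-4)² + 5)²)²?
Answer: 94249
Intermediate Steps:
(-134 + ((-4)² + 5)²)² = (-134 + (16 + 5)²)² = (-134 + 21²)² = (-134 + 441)² = 307² = 94249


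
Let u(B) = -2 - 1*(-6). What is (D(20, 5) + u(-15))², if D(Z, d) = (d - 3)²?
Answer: 64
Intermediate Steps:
u(B) = 4 (u(B) = -2 + 6 = 4)
D(Z, d) = (-3 + d)²
(D(20, 5) + u(-15))² = ((-3 + 5)² + 4)² = (2² + 4)² = (4 + 4)² = 8² = 64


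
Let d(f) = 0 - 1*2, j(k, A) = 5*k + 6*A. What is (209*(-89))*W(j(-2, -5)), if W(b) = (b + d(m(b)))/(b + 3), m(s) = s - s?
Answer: -781242/37 ≈ -21115.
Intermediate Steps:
m(s) = 0
d(f) = -2 (d(f) = 0 - 2 = -2)
W(b) = (-2 + b)/(3 + b) (W(b) = (b - 2)/(b + 3) = (-2 + b)/(3 + b))
(209*(-89))*W(j(-2, -5)) = (209*(-89))*((-2 + (5*(-2) + 6*(-5)))/(3 + (5*(-2) + 6*(-5)))) = -18601*(-2 + (-10 - 30))/(3 + (-10 - 30)) = -18601*(-2 - 40)/(3 - 40) = -18601*(-42)/(-37) = -(-18601)*(-42)/37 = -18601*42/37 = -781242/37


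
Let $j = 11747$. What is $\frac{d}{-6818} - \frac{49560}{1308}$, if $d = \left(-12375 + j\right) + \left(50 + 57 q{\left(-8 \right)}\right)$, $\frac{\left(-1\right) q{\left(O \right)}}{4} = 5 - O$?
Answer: $- \frac{1983733}{53083} \approx -37.37$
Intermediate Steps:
$q{\left(O \right)} = -20 + 4 O$ ($q{\left(O \right)} = - 4 \left(5 - O\right) = -20 + 4 O$)
$d = -3542$ ($d = \left(-12375 + 11747\right) + \left(50 + 57 \left(-20 + 4 \left(-8\right)\right)\right) = -628 + \left(50 + 57 \left(-20 - 32\right)\right) = -628 + \left(50 + 57 \left(-52\right)\right) = -628 + \left(50 - 2964\right) = -628 - 2914 = -3542$)
$\frac{d}{-6818} - \frac{49560}{1308} = - \frac{3542}{-6818} - \frac{49560}{1308} = \left(-3542\right) \left(- \frac{1}{6818}\right) - \frac{4130}{109} = \frac{253}{487} - \frac{4130}{109} = - \frac{1983733}{53083}$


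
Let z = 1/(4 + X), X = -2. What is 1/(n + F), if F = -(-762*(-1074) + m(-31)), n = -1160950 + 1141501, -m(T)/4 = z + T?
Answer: -1/837959 ≈ -1.1934e-6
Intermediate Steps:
z = ½ (z = 1/(4 - 2) = 1/2 = ½ ≈ 0.50000)
m(T) = -2 - 4*T (m(T) = -4*(½ + T) = -2 - 4*T)
n = -19449
F = -818510 (F = -(-762*(-1074) + (-2 - 4*(-31))) = -(818388 + (-2 + 124)) = -(818388 + 122) = -1*818510 = -818510)
1/(n + F) = 1/(-19449 - 818510) = 1/(-837959) = -1/837959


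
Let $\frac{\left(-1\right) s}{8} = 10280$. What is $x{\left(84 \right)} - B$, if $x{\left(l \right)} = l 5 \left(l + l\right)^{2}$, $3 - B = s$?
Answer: $11771837$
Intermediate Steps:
$s = -82240$ ($s = \left(-8\right) 10280 = -82240$)
$B = 82243$ ($B = 3 - -82240 = 3 + 82240 = 82243$)
$x{\left(l \right)} = 20 l^{3}$ ($x{\left(l \right)} = 5 l \left(2 l\right)^{2} = 5 l 4 l^{2} = 20 l^{3}$)
$x{\left(84 \right)} - B = 20 \cdot 84^{3} - 82243 = 20 \cdot 592704 - 82243 = 11854080 - 82243 = 11771837$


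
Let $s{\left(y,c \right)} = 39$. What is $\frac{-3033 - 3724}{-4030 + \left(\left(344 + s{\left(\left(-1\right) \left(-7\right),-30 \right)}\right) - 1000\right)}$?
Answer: $\frac{6757}{4647} \approx 1.4541$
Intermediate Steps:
$\frac{-3033 - 3724}{-4030 + \left(\left(344 + s{\left(\left(-1\right) \left(-7\right),-30 \right)}\right) - 1000\right)} = \frac{-3033 - 3724}{-4030 + \left(\left(344 + 39\right) - 1000\right)} = - \frac{6757}{-4030 + \left(383 - 1000\right)} = - \frac{6757}{-4030 - 617} = - \frac{6757}{-4647} = \left(-6757\right) \left(- \frac{1}{4647}\right) = \frac{6757}{4647}$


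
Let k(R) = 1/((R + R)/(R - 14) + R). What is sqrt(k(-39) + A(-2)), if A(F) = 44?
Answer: sqrt(19329323)/663 ≈ 6.6312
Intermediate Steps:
k(R) = 1/(R + 2*R/(-14 + R)) (k(R) = 1/((2*R)/(-14 + R) + R) = 1/(2*R/(-14 + R) + R) = 1/(R + 2*R/(-14 + R)))
sqrt(k(-39) + A(-2)) = sqrt((-14 - 39)/((-39)*(-12 - 39)) + 44) = sqrt(-1/39*(-53)/(-51) + 44) = sqrt(-1/39*(-1/51)*(-53) + 44) = sqrt(-53/1989 + 44) = sqrt(87463/1989) = sqrt(19329323)/663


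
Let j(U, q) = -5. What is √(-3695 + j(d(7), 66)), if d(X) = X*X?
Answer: 10*I*√37 ≈ 60.828*I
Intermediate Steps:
d(X) = X²
√(-3695 + j(d(7), 66)) = √(-3695 - 5) = √(-3700) = 10*I*√37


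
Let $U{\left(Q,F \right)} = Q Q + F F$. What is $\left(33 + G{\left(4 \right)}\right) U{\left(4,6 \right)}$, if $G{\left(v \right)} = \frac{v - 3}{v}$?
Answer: $1729$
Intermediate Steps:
$U{\left(Q,F \right)} = F^{2} + Q^{2}$ ($U{\left(Q,F \right)} = Q^{2} + F^{2} = F^{2} + Q^{2}$)
$G{\left(v \right)} = \frac{-3 + v}{v}$ ($G{\left(v \right)} = \frac{v - 3}{v} = \frac{-3 + v}{v}$)
$\left(33 + G{\left(4 \right)}\right) U{\left(4,6 \right)} = \left(33 + \frac{-3 + 4}{4}\right) \left(6^{2} + 4^{2}\right) = \left(33 + \frac{1}{4} \cdot 1\right) \left(36 + 16\right) = \left(33 + \frac{1}{4}\right) 52 = \frac{133}{4} \cdot 52 = 1729$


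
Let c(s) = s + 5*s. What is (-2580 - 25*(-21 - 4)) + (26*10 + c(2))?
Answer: -1683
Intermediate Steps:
c(s) = 6*s
(-2580 - 25*(-21 - 4)) + (26*10 + c(2)) = (-2580 - 25*(-21 - 4)) + (26*10 + 6*2) = (-2580 - 25*(-25)) + (260 + 12) = (-2580 + 625) + 272 = -1955 + 272 = -1683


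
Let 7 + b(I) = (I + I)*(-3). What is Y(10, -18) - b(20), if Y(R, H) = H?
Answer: 109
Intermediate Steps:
b(I) = -7 - 6*I (b(I) = -7 + (I + I)*(-3) = -7 + (2*I)*(-3) = -7 - 6*I)
Y(10, -18) - b(20) = -18 - (-7 - 6*20) = -18 - (-7 - 120) = -18 - 1*(-127) = -18 + 127 = 109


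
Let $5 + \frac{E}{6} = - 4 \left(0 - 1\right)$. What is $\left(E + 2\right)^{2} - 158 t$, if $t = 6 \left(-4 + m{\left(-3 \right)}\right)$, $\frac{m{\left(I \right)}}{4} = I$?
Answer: $15184$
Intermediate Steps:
$E = -6$ ($E = -30 + 6 \left(- 4 \left(0 - 1\right)\right) = -30 + 6 \left(\left(-4\right) \left(-1\right)\right) = -30 + 6 \cdot 4 = -30 + 24 = -6$)
$m{\left(I \right)} = 4 I$
$t = -96$ ($t = 6 \left(-4 + 4 \left(-3\right)\right) = 6 \left(-4 - 12\right) = 6 \left(-16\right) = -96$)
$\left(E + 2\right)^{2} - 158 t = \left(-6 + 2\right)^{2} - -15168 = \left(-4\right)^{2} + 15168 = 16 + 15168 = 15184$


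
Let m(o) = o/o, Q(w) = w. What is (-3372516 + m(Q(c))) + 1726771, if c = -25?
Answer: -1645744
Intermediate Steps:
m(o) = 1
(-3372516 + m(Q(c))) + 1726771 = (-3372516 + 1) + 1726771 = -3372515 + 1726771 = -1645744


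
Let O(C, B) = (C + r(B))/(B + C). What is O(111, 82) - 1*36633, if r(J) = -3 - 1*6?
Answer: -7070067/193 ≈ -36633.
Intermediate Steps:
r(J) = -9 (r(J) = -3 - 6 = -9)
O(C, B) = (-9 + C)/(B + C) (O(C, B) = (C - 9)/(B + C) = (-9 + C)/(B + C))
O(111, 82) - 1*36633 = (-9 + 111)/(82 + 111) - 1*36633 = 102/193 - 36633 = -7070067/193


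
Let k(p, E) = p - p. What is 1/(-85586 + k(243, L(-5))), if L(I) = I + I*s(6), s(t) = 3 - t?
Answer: -1/85586 ≈ -1.1684e-5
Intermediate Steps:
L(I) = -2*I (L(I) = I + I*(3 - 1*6) = I + I*(3 - 6) = I + I*(-3) = I - 3*I = -2*I)
k(p, E) = 0
1/(-85586 + k(243, L(-5))) = 1/(-85586 + 0) = 1/(-85586) = -1/85586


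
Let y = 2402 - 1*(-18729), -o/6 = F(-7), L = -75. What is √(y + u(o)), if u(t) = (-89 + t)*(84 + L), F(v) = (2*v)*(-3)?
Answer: √18062 ≈ 134.40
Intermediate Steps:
F(v) = -6*v
o = -252 (o = -(-36)*(-7) = -6*42 = -252)
y = 21131 (y = 2402 + 18729 = 21131)
u(t) = -801 + 9*t (u(t) = (-89 + t)*(84 - 75) = (-89 + t)*9 = -801 + 9*t)
√(y + u(o)) = √(21131 + (-801 + 9*(-252))) = √(21131 + (-801 - 2268)) = √(21131 - 3069) = √18062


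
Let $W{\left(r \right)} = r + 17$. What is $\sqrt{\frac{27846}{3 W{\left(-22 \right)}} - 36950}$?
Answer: $\frac{4 i \sqrt{60635}}{5} \approx 196.99 i$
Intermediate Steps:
$W{\left(r \right)} = 17 + r$
$\sqrt{\frac{27846}{3 W{\left(-22 \right)}} - 36950} = \sqrt{\frac{27846}{3 \left(17 - 22\right)} - 36950} = \sqrt{\frac{27846}{3 \left(-5\right)} - 36950} = \sqrt{\frac{27846}{-15} - 36950} = \sqrt{27846 \left(- \frac{1}{15}\right) - 36950} = \sqrt{- \frac{9282}{5} - 36950} = \sqrt{- \frac{194032}{5}} = \frac{4 i \sqrt{60635}}{5}$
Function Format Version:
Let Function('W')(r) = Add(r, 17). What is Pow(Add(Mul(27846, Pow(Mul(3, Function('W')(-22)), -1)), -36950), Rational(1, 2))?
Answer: Mul(Rational(4, 5), I, Pow(60635, Rational(1, 2))) ≈ Mul(196.99, I)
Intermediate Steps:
Function('W')(r) = Add(17, r)
Pow(Add(Mul(27846, Pow(Mul(3, Function('W')(-22)), -1)), -36950), Rational(1, 2)) = Pow(Add(Mul(27846, Pow(Mul(3, Add(17, -22)), -1)), -36950), Rational(1, 2)) = Pow(Add(Mul(27846, Pow(Mul(3, -5), -1)), -36950), Rational(1, 2)) = Pow(Add(Mul(27846, Pow(-15, -1)), -36950), Rational(1, 2)) = Pow(Add(Mul(27846, Rational(-1, 15)), -36950), Rational(1, 2)) = Pow(Add(Rational(-9282, 5), -36950), Rational(1, 2)) = Pow(Rational(-194032, 5), Rational(1, 2)) = Mul(Rational(4, 5), I, Pow(60635, Rational(1, 2)))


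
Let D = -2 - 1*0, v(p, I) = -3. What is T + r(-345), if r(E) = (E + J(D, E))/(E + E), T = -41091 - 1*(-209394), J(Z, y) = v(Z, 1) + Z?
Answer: 11612942/69 ≈ 1.6830e+5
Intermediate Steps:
D = -2 (D = -2 + 0 = -2)
J(Z, y) = -3 + Z
T = 168303 (T = -41091 + 209394 = 168303)
r(E) = (-5 + E)/(2*E) (r(E) = (E + (-3 - 2))/(E + E) = (E - 5)/((2*E)) = (-5 + E)*(1/(2*E)) = (-5 + E)/(2*E))
T + r(-345) = 168303 + (½)*(-5 - 345)/(-345) = 168303 + (½)*(-1/345)*(-350) = 168303 + 35/69 = 11612942/69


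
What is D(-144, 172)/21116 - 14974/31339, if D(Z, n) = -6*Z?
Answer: -72278522/165438581 ≈ -0.43689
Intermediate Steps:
D(-144, 172)/21116 - 14974/31339 = -6*(-144)/21116 - 14974/31339 = 864*(1/21116) - 14974*1/31339 = 216/5279 - 14974/31339 = -72278522/165438581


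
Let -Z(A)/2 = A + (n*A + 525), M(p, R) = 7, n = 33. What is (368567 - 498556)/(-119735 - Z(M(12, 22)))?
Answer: 129989/118209 ≈ 1.0997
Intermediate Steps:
Z(A) = -1050 - 68*A (Z(A) = -2*(A + (33*A + 525)) = -2*(A + (525 + 33*A)) = -2*(525 + 34*A) = -1050 - 68*A)
(368567 - 498556)/(-119735 - Z(M(12, 22))) = (368567 - 498556)/(-119735 - (-1050 - 68*7)) = -129989/(-119735 - (-1050 - 476)) = -129989/(-119735 - 1*(-1526)) = -129989/(-119735 + 1526) = -129989/(-118209) = -129989*(-1/118209) = 129989/118209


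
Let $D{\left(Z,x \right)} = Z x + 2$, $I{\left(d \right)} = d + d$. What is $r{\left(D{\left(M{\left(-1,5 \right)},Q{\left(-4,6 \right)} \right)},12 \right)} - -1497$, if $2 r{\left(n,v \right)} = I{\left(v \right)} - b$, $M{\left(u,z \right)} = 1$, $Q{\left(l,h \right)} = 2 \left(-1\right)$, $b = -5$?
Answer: $\frac{3023}{2} \approx 1511.5$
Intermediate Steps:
$Q{\left(l,h \right)} = -2$
$I{\left(d \right)} = 2 d$
$D{\left(Z,x \right)} = 2 + Z x$
$r{\left(n,v \right)} = \frac{5}{2} + v$ ($r{\left(n,v \right)} = \frac{2 v - -5}{2} = \frac{2 v + 5}{2} = \frac{5 + 2 v}{2} = \frac{5}{2} + v$)
$r{\left(D{\left(M{\left(-1,5 \right)},Q{\left(-4,6 \right)} \right)},12 \right)} - -1497 = \left(\frac{5}{2} + 12\right) - -1497 = \frac{29}{2} + 1497 = \frac{3023}{2}$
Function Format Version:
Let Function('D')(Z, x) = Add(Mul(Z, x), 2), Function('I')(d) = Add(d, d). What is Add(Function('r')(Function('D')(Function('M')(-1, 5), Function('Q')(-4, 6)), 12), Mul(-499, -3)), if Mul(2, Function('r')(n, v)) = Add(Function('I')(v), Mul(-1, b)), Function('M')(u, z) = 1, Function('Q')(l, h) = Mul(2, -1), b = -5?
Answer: Rational(3023, 2) ≈ 1511.5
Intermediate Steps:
Function('Q')(l, h) = -2
Function('I')(d) = Mul(2, d)
Function('D')(Z, x) = Add(2, Mul(Z, x))
Function('r')(n, v) = Add(Rational(5, 2), v) (Function('r')(n, v) = Mul(Rational(1, 2), Add(Mul(2, v), Mul(-1, -5))) = Mul(Rational(1, 2), Add(Mul(2, v), 5)) = Mul(Rational(1, 2), Add(5, Mul(2, v))) = Add(Rational(5, 2), v))
Add(Function('r')(Function('D')(Function('M')(-1, 5), Function('Q')(-4, 6)), 12), Mul(-499, -3)) = Add(Add(Rational(5, 2), 12), Mul(-499, -3)) = Add(Rational(29, 2), 1497) = Rational(3023, 2)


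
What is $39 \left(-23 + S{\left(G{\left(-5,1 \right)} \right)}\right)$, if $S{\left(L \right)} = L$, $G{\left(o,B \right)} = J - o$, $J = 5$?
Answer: $-507$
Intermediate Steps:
$G{\left(o,B \right)} = 5 - o$
$39 \left(-23 + S{\left(G{\left(-5,1 \right)} \right)}\right) = 39 \left(-23 + \left(5 - -5\right)\right) = 39 \left(-23 + \left(5 + 5\right)\right) = 39 \left(-23 + 10\right) = 39 \left(-13\right) = -507$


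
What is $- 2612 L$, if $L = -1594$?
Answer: $4163528$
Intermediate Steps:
$- 2612 L = \left(-2612\right) \left(-1594\right) = 4163528$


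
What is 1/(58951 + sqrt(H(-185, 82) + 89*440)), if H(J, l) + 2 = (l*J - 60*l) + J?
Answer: 58951/3475201518 - sqrt(18883)/3475201518 ≈ 1.6924e-5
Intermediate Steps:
H(J, l) = -2 + J - 60*l + J*l (H(J, l) = -2 + ((l*J - 60*l) + J) = -2 + ((J*l - 60*l) + J) = -2 + ((-60*l + J*l) + J) = -2 + (J - 60*l + J*l) = -2 + J - 60*l + J*l)
1/(58951 + sqrt(H(-185, 82) + 89*440)) = 1/(58951 + sqrt((-2 - 185 - 60*82 - 185*82) + 89*440)) = 1/(58951 + sqrt((-2 - 185 - 4920 - 15170) + 39160)) = 1/(58951 + sqrt(-20277 + 39160)) = 1/(58951 + sqrt(18883))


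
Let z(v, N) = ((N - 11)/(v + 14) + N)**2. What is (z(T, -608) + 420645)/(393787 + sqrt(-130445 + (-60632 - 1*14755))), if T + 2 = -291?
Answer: 24142616936912218/12070679884933041 - 122617643228*I*sqrt(51458)/12070679884933041 ≈ 2.0001 - 0.0023043*I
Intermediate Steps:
T = -293 (T = -2 - 291 = -293)
z(v, N) = (N + (-11 + N)/(14 + v))**2 (z(v, N) = ((-11 + N)/(14 + v) + N)**2 = (N + (-11 + N)/(14 + v))**2)
(z(T, -608) + 420645)/(393787 + sqrt(-130445 + (-60632 - 1*14755))) = ((-11 + 15*(-608) - 608*(-293))**2/(14 - 293)**2 + 420645)/(393787 + sqrt(-130445 + (-60632 - 1*14755))) = ((-11 - 9120 + 178144)**2/(-279)**2 + 420645)/(393787 + sqrt(-130445 + (-60632 - 14755))) = ((1/77841)*169013**2 + 420645)/(393787 + sqrt(-130445 - 75387)) = ((1/77841)*28565394169 + 420645)/(393787 + sqrt(-205832)) = (28565394169/77841 + 420645)/(393787 + 2*I*sqrt(51458)) = 61308821614/(77841*(393787 + 2*I*sqrt(51458)))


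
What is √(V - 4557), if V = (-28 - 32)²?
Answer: I*√957 ≈ 30.935*I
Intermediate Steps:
V = 3600 (V = (-60)² = 3600)
√(V - 4557) = √(3600 - 4557) = √(-957) = I*√957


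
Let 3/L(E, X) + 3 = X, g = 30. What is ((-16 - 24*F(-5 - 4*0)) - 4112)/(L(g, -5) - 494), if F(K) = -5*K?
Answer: 37824/3955 ≈ 9.5636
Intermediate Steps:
L(E, X) = 3/(-3 + X)
((-16 - 24*F(-5 - 4*0)) - 4112)/(L(g, -5) - 494) = ((-16 - (-120)*(-5 - 4*0)) - 4112)/(3/(-3 - 5) - 494) = ((-16 - (-120)*(-5 + 0)) - 4112)/(3/(-8) - 494) = ((-16 - (-120)*(-5)) - 4112)/(3*(-⅛) - 494) = ((-16 - 24*25) - 4112)/(-3/8 - 494) = ((-16 - 600) - 4112)/(-3955/8) = (-616 - 4112)*(-8/3955) = -4728*(-8/3955) = 37824/3955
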